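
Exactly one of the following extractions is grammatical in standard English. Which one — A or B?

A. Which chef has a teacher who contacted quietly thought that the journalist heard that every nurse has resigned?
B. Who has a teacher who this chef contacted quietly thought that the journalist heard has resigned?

B

In A, the wh-phrase is extracted from inside a complex-NP island (relative clause) (introduced by "who"), which blocks movement.
In B, the extraction path crosses only that-complement boundaries, which are transparent.
So B is grammatical.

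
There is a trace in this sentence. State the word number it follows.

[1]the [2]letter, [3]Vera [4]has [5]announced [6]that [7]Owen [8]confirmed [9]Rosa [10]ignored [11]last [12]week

The displaced element is "the letter" (word 2).
It is linked across 2 clause boundaries (that → Ø).
It functions as the direct object of "ignored", so the gap sits immediately after word 10 ("ignored").
Base order: Vera has announced that Owen confirmed Rosa ignored the letter last week.

10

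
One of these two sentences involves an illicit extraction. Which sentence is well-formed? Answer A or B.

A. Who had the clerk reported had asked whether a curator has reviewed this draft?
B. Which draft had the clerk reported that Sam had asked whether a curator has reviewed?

A

In B, the wh-phrase is extracted from inside a wh-island (introduced by "whether"), which blocks movement.
In A, the extraction path crosses only that-complement boundaries, which are transparent.
So A is grammatical.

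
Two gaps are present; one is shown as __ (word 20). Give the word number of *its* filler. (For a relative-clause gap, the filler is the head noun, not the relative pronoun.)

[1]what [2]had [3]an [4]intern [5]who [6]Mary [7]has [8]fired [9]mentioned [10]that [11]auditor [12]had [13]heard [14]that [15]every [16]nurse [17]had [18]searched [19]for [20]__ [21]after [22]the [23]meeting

The marked gap is the object of the preposition "for" of "searched".
Its filler is the fronted wh-phrase "what", at word 1.
(The other dependency links word 4 to a gap after word 8.)

1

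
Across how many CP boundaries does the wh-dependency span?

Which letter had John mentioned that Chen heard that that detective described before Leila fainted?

"which letter" is extracted from the object of "described".
Boundaries crossed, outermost first: [that], [that] — 2 in total.

2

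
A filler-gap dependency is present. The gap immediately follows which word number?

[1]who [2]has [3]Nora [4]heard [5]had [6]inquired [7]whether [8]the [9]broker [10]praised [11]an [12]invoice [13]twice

4

The displaced element is "who" (word 1).
It is linked across 1 clause boundary (Ø).
It functions as the subject of "inquired", so the gap sits immediately after word 4 ("heard").
Base order: Nora has heard that who had inquired whether the broker praised an invoice twice.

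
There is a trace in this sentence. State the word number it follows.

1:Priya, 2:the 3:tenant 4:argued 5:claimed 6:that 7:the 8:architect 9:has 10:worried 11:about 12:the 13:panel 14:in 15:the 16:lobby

The displaced element is "Priya" (word 1).
It is linked across 1 clause boundary (Ø).
It functions as the subject of "claimed", so the gap sits immediately after word 4 ("argued").
Base order: The tenant argued Priya claimed that the architect has worried about the panel in the lobby.

4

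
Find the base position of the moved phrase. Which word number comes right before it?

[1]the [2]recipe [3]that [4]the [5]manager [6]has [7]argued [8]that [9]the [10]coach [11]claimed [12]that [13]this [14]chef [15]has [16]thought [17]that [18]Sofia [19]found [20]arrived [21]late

The displaced element is "the recipe" (word 2).
It is linked across 3 clause boundaries (that → that → that).
It functions as the direct object of "found", so the gap sits immediately after word 19 ("found").
Base order: The manager has argued that the coach claimed that this chef has thought that Sofia found the recipe.

19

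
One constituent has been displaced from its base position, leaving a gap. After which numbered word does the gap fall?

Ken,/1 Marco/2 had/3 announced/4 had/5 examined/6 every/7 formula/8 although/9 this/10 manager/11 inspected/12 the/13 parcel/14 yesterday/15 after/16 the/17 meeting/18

The displaced element is "Ken" (word 1).
It is linked across 1 clause boundary (Ø).
It functions as the subject of "examined", so the gap sits immediately after word 4 ("announced").
Base order: Marco had announced that Ken had examined every formula although this manager inspected the parcel yesterday after the meeting.

4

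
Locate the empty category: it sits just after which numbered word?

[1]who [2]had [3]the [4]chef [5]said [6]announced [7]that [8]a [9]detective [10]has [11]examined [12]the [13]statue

The displaced element is "who" (word 1).
It is linked across 1 clause boundary (Ø).
It functions as the subject of "announced", so the gap sits immediately after word 5 ("said").
Base order: The chef had said that who announced that a detective has examined the statue.

5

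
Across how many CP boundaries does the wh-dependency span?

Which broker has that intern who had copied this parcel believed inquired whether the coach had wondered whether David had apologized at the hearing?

"which broker" is extracted from the subject of "inquired".
Boundaries crossed, outermost first: [Ø] — 1 in total.

1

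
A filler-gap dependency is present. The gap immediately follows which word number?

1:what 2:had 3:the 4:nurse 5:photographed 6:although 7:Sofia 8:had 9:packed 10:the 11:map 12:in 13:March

The displaced element is "what" (word 1).
It functions as the direct object of "photographed", so the gap sits immediately after word 5 ("photographed").
Base order: The nurse had photographed what although Sofia had packed the map in March.

5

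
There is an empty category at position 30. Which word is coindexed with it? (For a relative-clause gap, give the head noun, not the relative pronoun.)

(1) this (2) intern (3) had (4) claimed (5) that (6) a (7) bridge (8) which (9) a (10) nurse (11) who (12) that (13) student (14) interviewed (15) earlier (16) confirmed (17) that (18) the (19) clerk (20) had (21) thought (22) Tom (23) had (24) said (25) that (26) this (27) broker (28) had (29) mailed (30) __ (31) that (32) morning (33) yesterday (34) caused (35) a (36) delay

The gap at 30 is the object of "mailed", inside a relative clause.
The relative pronoun is "which" (word 8); it is bound by the head noun immediately before it.
Its filler is the head noun "bridge", at word 7.

7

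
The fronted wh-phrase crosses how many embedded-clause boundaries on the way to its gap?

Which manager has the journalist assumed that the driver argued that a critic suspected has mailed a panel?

"which manager" is extracted from the subject of "mailed".
Boundaries crossed, outermost first: [that], [that], [Ø] — 3 in total.

3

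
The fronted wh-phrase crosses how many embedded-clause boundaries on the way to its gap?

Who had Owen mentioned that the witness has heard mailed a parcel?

2

"who" is extracted from the subject of "mailed".
Boundaries crossed, outermost first: [that], [Ø] — 2 in total.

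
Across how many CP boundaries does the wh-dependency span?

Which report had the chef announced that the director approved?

"which report" is extracted from the object of "approved".
Boundaries crossed, outermost first: [that] — 1 in total.

1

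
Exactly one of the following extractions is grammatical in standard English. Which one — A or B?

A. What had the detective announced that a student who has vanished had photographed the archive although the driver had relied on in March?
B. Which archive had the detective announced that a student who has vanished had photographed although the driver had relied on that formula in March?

In A, the wh-phrase is extracted from inside an adjunct island (introduced by "although"), which blocks movement.
In B, the extraction path crosses only that-complement boundaries, which are transparent.
So B is grammatical.

B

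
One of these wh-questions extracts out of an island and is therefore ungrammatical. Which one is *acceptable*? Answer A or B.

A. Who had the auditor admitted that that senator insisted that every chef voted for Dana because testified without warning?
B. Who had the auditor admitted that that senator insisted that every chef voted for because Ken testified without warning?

In A, the wh-phrase is extracted from inside an adjunct island (introduced by "because"), which blocks movement.
In B, the extraction path crosses only that-complement boundaries, which are transparent.
So B is grammatical.

B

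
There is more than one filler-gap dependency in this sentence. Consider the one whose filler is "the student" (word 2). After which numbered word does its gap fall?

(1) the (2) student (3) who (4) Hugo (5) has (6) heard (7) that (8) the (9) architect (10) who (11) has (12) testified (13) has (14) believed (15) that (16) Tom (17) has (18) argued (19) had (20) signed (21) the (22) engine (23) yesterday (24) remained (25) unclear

18

The displaced element is "the student" (word 2).
It is linked across 3 clause boundaries (that → that → Ø).
It functions as the subject of "signed", so the gap sits immediately after word 18 ("argued").
Base order: Hugo has heard that the architect who has testified has believed that Tom has argued the student had signed the engine yesterday.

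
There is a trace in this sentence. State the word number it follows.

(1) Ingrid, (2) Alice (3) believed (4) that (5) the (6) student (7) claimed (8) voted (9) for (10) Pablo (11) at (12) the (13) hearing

The displaced element is "Ingrid" (word 1).
It is linked across 2 clause boundaries (that → Ø).
It functions as the subject of "voted", so the gap sits immediately after word 7 ("claimed").
Base order: Alice believed that the student claimed that Ingrid voted for Pablo at the hearing.

7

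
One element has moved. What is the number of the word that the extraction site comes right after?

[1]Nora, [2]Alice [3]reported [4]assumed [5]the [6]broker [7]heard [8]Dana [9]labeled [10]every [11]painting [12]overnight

3

The displaced element is "Nora" (word 1).
It is linked across 1 clause boundary (Ø).
It functions as the subject of "assumed", so the gap sits immediately after word 3 ("reported").
Base order: Alice reported that Nora assumed the broker heard Dana labeled every painting overnight.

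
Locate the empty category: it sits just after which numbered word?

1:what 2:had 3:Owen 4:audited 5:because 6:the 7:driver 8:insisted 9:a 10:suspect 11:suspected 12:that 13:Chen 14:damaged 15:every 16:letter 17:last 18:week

The displaced element is "what" (word 1).
It functions as the direct object of "audited", so the gap sits immediately after word 4 ("audited").
Base order: Owen had audited what because the driver insisted a suspect suspected that Chen damaged every letter last week.

4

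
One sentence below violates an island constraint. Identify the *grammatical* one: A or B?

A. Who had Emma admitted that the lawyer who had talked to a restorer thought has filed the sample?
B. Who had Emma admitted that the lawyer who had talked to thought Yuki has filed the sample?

A

In B, the wh-phrase is extracted from inside a complex-NP island (relative clause) (introduced by "who"), which blocks movement.
In A, the extraction path crosses only that-complement boundaries, which are transparent.
So A is grammatical.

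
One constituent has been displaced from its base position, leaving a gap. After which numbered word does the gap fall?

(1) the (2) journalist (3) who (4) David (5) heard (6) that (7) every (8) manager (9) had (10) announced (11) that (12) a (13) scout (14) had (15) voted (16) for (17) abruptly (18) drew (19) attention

The displaced element is "the journalist" (word 2).
It is linked across 2 clause boundaries (that → that).
It functions as the object of the preposition "for" of "voted", so the gap sits immediately after word 16 ("for").
Base order: David heard that every manager had announced that a scout had voted for the journalist abruptly.

16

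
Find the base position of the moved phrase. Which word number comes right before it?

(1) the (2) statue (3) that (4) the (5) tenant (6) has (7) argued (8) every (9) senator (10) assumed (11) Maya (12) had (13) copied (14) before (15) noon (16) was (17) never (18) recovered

13

The displaced element is "the statue" (word 2).
It is linked across 2 clause boundaries (Ø → Ø).
It functions as the direct object of "copied", so the gap sits immediately after word 13 ("copied").
Base order: The tenant has argued every senator assumed Maya had copied the statue before noon.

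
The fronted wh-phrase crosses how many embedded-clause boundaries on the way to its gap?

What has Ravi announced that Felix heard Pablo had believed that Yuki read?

"what" is extracted from the object of "read".
Boundaries crossed, outermost first: [that], [Ø], [that] — 3 in total.

3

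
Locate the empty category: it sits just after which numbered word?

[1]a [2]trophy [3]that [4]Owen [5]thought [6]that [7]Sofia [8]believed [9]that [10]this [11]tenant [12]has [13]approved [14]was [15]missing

The displaced element is "a trophy" (word 2).
It is linked across 2 clause boundaries (that → that).
It functions as the direct object of "approved", so the gap sits immediately after word 13 ("approved").
Base order: Owen thought that Sofia believed that this tenant has approved a trophy.

13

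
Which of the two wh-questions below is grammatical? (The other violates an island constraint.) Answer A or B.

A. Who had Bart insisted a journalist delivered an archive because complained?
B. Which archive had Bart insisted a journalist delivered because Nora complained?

In A, the wh-phrase is extracted from inside an adjunct island (introduced by "because"), which blocks movement.
In B, the extraction path crosses only that-complement boundaries, which are transparent.
So B is grammatical.

B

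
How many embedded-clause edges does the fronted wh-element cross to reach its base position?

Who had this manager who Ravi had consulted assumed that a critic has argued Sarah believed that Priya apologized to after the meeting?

"who" is extracted from the PP object of "apologized".
Boundaries crossed, outermost first: [that], [Ø], [that] — 3 in total.

3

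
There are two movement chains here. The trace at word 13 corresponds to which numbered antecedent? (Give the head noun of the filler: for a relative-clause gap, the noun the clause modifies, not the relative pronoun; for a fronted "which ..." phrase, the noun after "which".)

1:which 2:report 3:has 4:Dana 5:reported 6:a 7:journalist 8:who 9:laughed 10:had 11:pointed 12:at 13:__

The marked gap is the object of the preposition "at" of "pointed".
Its filler is the fronted wh-phrase "which report", at word 2.
(The other dependency links word 7 to a gap after word 8.)

2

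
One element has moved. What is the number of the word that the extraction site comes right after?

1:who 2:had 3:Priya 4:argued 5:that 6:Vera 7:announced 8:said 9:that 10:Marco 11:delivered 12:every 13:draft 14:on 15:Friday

7

The displaced element is "who" (word 1).
It is linked across 2 clause boundaries (that → Ø).
It functions as the subject of "said", so the gap sits immediately after word 7 ("announced").
Base order: Priya had argued that Vera announced who said that Marco delivered every draft on Friday.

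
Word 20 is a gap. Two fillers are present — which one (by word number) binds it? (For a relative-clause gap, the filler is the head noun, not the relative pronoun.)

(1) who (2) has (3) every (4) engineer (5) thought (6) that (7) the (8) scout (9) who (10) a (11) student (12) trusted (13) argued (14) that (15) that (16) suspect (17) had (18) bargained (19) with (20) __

1

The marked gap is the object of the preposition "with" of "bargained".
Its filler is the fronted wh-phrase "who", at word 1.
(The other dependency links word 8 to a gap after word 12.)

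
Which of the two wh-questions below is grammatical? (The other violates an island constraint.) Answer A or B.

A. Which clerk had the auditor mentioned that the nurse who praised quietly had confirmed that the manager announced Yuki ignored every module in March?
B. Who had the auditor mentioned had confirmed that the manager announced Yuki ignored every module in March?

B

In A, the wh-phrase is extracted from inside a complex-NP island (relative clause) (introduced by "who"), which blocks movement.
In B, the extraction path crosses only that-complement boundaries, which are transparent.
So B is grammatical.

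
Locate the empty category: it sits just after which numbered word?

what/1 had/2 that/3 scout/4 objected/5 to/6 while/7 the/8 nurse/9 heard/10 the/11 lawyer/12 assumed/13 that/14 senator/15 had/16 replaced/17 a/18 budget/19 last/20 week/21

The displaced element is "what" (word 1).
It functions as the object of the preposition "to" of "objected", so the gap sits immediately after word 6 ("to").
Base order: That scout had objected to what while the nurse heard the lawyer assumed that senator had replaced a budget last week.

6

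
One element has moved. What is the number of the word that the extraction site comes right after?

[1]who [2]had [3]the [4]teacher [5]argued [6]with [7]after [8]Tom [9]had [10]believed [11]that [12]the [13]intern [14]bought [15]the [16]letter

6

The displaced element is "who" (word 1).
It functions as the object of the preposition "with" of "argued", so the gap sits immediately after word 6 ("with").
Base order: The teacher had argued with who after Tom had believed that the intern bought the letter.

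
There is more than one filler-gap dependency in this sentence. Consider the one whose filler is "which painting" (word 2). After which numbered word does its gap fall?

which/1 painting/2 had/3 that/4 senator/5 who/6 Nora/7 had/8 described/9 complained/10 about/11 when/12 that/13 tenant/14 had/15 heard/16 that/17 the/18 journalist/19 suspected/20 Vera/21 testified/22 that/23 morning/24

The displaced element is "which painting" (word 2).
It functions as the object of the preposition "about" of "complained", so the gap sits immediately after word 11 ("about").
Base order: That senator who Nora had described had complained about which painting when that tenant had heard that the journalist suspected Vera testified that morning.

11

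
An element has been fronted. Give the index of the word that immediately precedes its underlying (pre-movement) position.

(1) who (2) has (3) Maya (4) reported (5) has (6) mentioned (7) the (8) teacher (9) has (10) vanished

4

The displaced element is "who" (word 1).
It is linked across 1 clause boundary (Ø).
It functions as the subject of "mentioned", so the gap sits immediately after word 4 ("reported").
Base order: Maya has reported who has mentioned the teacher has vanished.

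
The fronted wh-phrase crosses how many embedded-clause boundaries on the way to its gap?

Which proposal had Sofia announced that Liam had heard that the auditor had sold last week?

"which proposal" is extracted from the object of "sold".
Boundaries crossed, outermost first: [that], [that] — 2 in total.

2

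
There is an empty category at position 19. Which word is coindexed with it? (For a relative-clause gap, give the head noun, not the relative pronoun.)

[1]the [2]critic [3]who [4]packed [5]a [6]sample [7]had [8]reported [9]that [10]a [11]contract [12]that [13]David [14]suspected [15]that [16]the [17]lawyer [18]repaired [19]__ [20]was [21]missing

The gap at 19 is the object of "repaired", inside a relative clause.
The relative pronoun is "that" (word 12); it is bound by the head noun immediately before it.
Its filler is the head noun "contract", at word 11.

11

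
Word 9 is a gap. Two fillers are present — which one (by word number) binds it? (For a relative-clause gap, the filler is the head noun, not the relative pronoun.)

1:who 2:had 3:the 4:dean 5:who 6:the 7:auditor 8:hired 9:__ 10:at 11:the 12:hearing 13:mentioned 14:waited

The marked gap is inside the relative clause, the direct object of "hired".
Its filler is the head noun "dean" (via "who"), at word 4.
(The other dependency links word 1 to a gap after word 13.)

4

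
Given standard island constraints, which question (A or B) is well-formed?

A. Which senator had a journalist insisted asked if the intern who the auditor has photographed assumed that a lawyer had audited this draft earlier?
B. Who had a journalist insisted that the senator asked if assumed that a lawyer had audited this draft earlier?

A

In B, the wh-phrase is extracted from inside a wh-island (introduced by "if"), which blocks movement.
In A, the extraction path crosses only that-complement boundaries, which are transparent.
So A is grammatical.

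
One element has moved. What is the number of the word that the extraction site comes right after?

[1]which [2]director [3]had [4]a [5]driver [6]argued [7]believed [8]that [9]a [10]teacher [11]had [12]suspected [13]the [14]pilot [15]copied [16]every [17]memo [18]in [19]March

The displaced element is "which director" (word 2).
It is linked across 1 clause boundary (Ø).
It functions as the subject of "believed", so the gap sits immediately after word 6 ("argued").
Base order: A driver had argued that which director believed that a teacher had suspected the pilot copied every memo in March.

6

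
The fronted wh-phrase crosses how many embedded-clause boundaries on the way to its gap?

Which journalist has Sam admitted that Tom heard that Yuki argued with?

"which journalist" is extracted from the PP object of "argued".
Boundaries crossed, outermost first: [that], [that] — 2 in total.

2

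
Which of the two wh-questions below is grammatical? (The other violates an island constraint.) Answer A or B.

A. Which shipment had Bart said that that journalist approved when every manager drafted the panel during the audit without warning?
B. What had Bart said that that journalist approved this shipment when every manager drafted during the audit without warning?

In B, the wh-phrase is extracted from inside an adjunct island (introduced by "when"), which blocks movement.
In A, the extraction path crosses only that-complement boundaries, which are transparent.
So A is grammatical.

A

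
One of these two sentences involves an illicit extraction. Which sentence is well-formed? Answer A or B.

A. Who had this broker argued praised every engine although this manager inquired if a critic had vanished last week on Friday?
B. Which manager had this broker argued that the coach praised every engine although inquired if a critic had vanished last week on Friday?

In B, the wh-phrase is extracted from inside an adjunct island (introduced by "although"), which blocks movement.
In A, the extraction path crosses only that-complement boundaries, which are transparent.
So A is grammatical.

A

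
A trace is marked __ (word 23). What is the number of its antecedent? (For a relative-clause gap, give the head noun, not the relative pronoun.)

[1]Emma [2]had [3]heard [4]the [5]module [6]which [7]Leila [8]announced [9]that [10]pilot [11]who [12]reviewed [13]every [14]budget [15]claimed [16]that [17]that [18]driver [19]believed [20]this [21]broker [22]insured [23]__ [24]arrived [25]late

5

The gap at 23 is the object of "insured", inside a relative clause.
The relative pronoun is "which" (word 6); it is bound by the head noun immediately before it.
Its filler is the head noun "module", at word 5.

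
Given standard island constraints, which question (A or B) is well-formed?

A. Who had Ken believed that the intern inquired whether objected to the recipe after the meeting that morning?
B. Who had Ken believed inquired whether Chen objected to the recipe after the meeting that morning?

B

In A, the wh-phrase is extracted from inside a wh-island (introduced by "whether"), which blocks movement.
In B, the extraction path crosses only that-complement boundaries, which are transparent.
So B is grammatical.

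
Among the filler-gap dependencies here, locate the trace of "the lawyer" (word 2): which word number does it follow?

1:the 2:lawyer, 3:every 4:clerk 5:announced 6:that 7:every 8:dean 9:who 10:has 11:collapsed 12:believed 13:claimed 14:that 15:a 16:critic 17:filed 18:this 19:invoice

The displaced element is "the lawyer" (word 2).
It is linked across 2 clause boundaries (that → Ø).
It functions as the subject of "claimed", so the gap sits immediately after word 12 ("believed").
Base order: Every clerk announced that every dean who has collapsed believed that the lawyer claimed that a critic filed this invoice.

12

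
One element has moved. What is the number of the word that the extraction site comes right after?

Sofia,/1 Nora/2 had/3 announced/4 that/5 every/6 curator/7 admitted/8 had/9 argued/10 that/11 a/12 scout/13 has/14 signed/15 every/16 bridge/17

The displaced element is "Sofia" (word 1).
It is linked across 2 clause boundaries (that → Ø).
It functions as the subject of "argued", so the gap sits immediately after word 8 ("admitted").
Base order: Nora had announced that every curator admitted Sofia had argued that a scout has signed every bridge.

8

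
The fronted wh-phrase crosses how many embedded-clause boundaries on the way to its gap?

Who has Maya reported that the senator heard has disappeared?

2

"who" is extracted from the subject of "disappeared".
Boundaries crossed, outermost first: [that], [Ø] — 2 in total.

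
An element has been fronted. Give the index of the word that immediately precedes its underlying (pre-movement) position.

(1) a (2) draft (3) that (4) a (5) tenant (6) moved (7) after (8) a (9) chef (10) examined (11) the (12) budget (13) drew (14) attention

6

The displaced element is "a draft" (word 2).
It functions as the direct object of "moved", so the gap sits immediately after word 6 ("moved").
Base order: A tenant moved a draft after a chef examined the budget.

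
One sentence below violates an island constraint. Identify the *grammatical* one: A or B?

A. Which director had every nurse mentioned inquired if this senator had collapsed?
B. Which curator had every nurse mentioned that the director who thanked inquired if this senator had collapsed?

A

In B, the wh-phrase is extracted from inside a complex-NP island (relative clause) (introduced by "who"), which blocks movement.
In A, the extraction path crosses only that-complement boundaries, which are transparent.
So A is grammatical.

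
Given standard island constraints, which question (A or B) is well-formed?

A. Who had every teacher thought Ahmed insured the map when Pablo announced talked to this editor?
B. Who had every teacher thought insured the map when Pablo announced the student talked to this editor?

B

In A, the wh-phrase is extracted from inside an adjunct island (introduced by "when"), which blocks movement.
In B, the extraction path crosses only that-complement boundaries, which are transparent.
So B is grammatical.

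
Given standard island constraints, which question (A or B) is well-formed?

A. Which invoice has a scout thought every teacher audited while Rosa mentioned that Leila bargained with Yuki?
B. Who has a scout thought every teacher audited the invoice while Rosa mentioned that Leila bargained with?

A

In B, the wh-phrase is extracted from inside an adjunct island (introduced by "while"), which blocks movement.
In A, the extraction path crosses only that-complement boundaries, which are transparent.
So A is grammatical.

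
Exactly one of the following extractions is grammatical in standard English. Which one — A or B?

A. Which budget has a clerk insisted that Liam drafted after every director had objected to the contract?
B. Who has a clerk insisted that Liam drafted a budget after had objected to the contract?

A

In B, the wh-phrase is extracted from inside an adjunct island (introduced by "after"), which blocks movement.
In A, the extraction path crosses only that-complement boundaries, which are transparent.
So A is grammatical.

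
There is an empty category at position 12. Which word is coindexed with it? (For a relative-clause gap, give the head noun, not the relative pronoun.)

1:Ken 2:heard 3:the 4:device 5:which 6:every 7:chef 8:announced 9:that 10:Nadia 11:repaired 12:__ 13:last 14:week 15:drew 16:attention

The gap at 12 is the object of "repaired", inside a relative clause.
The relative pronoun is "which" (word 5); it is bound by the head noun immediately before it.
Its filler is the head noun "device", at word 4.

4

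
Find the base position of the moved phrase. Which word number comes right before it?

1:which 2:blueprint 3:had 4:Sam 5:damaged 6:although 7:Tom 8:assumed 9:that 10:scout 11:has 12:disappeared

The displaced element is "which blueprint" (word 2).
It functions as the direct object of "damaged", so the gap sits immediately after word 5 ("damaged").
Base order: Sam had damaged which blueprint although Tom assumed that scout has disappeared.

5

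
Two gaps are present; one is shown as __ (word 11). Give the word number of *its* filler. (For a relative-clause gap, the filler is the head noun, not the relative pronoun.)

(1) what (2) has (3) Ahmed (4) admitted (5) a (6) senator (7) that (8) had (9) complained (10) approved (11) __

1

The marked gap is the direct object of "approved".
Its filler is the fronted wh-phrase "what", at word 1.
(The other dependency links word 6 to a gap after word 7.)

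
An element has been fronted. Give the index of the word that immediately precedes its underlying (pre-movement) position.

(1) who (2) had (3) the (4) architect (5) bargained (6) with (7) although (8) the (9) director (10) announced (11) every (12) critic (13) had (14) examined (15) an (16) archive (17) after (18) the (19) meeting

6

The displaced element is "who" (word 1).
It functions as the object of the preposition "with" of "bargained", so the gap sits immediately after word 6 ("with").
Base order: The architect had bargained with who although the director announced every critic had examined an archive after the meeting.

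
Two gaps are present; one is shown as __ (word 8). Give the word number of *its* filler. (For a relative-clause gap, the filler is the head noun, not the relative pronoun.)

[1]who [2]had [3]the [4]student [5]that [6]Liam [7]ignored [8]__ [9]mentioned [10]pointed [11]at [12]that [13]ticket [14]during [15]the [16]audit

The marked gap is inside the relative clause, the direct object of "ignored".
Its filler is the head noun "student" (via "that"), at word 4.
(The other dependency links word 1 to a gap after word 9.)

4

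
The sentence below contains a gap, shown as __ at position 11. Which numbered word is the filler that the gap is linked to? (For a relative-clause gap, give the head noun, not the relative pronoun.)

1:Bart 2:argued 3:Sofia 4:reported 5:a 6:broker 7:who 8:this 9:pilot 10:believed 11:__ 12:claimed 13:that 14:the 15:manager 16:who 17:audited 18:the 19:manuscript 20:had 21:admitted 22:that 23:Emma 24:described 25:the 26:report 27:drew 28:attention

6

The gap at 11 is the subject of "claimed", inside a relative clause.
The relative pronoun is "who" (word 7); it is bound by the head noun immediately before it.
Its filler is the head noun "broker", at word 6.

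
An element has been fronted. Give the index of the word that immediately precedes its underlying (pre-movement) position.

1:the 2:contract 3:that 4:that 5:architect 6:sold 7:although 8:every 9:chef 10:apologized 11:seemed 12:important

6

The displaced element is "the contract" (word 2).
It functions as the direct object of "sold", so the gap sits immediately after word 6 ("sold").
Base order: That architect sold the contract although every chef apologized.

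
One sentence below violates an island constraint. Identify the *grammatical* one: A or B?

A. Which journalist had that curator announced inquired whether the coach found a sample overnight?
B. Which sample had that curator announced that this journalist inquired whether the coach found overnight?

A

In B, the wh-phrase is extracted from inside a wh-island (introduced by "whether"), which blocks movement.
In A, the extraction path crosses only that-complement boundaries, which are transparent.
So A is grammatical.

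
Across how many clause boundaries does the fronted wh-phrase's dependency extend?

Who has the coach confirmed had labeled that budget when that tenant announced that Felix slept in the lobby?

1

"who" is extracted from the subject of "labeled".
Boundaries crossed, outermost first: [Ø] — 1 in total.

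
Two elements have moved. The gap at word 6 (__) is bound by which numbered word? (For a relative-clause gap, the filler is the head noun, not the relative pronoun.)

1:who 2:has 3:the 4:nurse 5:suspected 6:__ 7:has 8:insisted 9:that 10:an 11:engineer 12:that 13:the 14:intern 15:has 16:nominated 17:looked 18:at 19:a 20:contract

The marked gap is the subject of "insisted".
Its filler is the fronted wh-phrase "who", at word 1.
(The other dependency links word 11 to a gap after word 16.)

1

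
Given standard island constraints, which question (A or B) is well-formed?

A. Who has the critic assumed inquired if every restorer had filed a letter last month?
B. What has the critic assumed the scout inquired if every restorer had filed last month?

In B, the wh-phrase is extracted from inside a wh-island (introduced by "if"), which blocks movement.
In A, the extraction path crosses only that-complement boundaries, which are transparent.
So A is grammatical.

A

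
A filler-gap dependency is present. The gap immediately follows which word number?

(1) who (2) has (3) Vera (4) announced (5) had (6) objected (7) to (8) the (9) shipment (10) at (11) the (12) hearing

4

The displaced element is "who" (word 1).
It is linked across 1 clause boundary (Ø).
It functions as the subject of "objected", so the gap sits immediately after word 4 ("announced").
Base order: Vera has announced who had objected to the shipment at the hearing.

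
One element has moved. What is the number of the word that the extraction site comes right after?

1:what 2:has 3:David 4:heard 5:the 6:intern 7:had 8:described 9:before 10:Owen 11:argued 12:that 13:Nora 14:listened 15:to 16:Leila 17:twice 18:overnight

8

The displaced element is "what" (word 1).
It is linked across 1 clause boundary (Ø).
It functions as the direct object of "described", so the gap sits immediately after word 8 ("described").
Base order: David has heard the intern had described what before Owen argued that Nora listened to Leila twice overnight.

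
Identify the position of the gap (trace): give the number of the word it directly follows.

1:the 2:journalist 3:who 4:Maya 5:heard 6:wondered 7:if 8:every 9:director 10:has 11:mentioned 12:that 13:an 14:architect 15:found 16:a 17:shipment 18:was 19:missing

The displaced element is "the journalist" (word 2).
It is linked across 1 clause boundary (Ø).
It functions as the subject of "wondered", so the gap sits immediately after word 5 ("heard").
Base order: Maya heard that the journalist wondered if every director has mentioned that an architect found a shipment.

5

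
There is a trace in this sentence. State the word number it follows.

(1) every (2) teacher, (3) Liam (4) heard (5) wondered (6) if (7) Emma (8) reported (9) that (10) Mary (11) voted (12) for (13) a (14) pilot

4

The displaced element is "every teacher" (word 2).
It is linked across 1 clause boundary (Ø).
It functions as the subject of "wondered", so the gap sits immediately after word 4 ("heard").
Base order: Liam heard every teacher wondered if Emma reported that Mary voted for a pilot.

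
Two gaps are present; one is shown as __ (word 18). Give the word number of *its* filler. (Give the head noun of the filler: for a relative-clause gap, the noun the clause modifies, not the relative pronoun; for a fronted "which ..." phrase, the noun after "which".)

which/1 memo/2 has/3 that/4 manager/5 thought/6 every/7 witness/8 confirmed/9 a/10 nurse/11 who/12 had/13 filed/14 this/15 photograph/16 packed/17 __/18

The marked gap is the direct object of "packed".
Its filler is the fronted wh-phrase "which memo", at word 2.
(The other dependency links word 11 to a gap after word 12.)

2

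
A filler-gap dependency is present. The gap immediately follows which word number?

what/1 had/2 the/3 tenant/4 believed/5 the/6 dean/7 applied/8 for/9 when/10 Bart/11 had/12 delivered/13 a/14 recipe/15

9

The displaced element is "what" (word 1).
It is linked across 1 clause boundary (Ø).
It functions as the object of the preposition "for" of "applied", so the gap sits immediately after word 9 ("for").
Base order: The tenant had believed the dean applied for what when Bart had delivered a recipe.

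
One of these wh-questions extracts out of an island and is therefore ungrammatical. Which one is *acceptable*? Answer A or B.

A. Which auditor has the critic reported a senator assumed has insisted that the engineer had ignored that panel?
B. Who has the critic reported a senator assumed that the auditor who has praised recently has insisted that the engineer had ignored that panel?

A

In B, the wh-phrase is extracted from inside a complex-NP island (relative clause) (introduced by "who"), which blocks movement.
In A, the extraction path crosses only that-complement boundaries, which are transparent.
So A is grammatical.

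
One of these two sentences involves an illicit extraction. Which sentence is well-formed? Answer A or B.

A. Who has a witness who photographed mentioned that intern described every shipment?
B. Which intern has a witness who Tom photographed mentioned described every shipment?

B

In A, the wh-phrase is extracted from inside a complex-NP island (relative clause) (introduced by "who"), which blocks movement.
In B, the extraction path crosses only that-complement boundaries, which are transparent.
So B is grammatical.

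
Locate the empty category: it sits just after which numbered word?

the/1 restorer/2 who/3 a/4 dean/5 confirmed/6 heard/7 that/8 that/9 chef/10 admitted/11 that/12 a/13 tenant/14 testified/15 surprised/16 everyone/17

The displaced element is "the restorer" (word 2).
It is linked across 1 clause boundary (Ø).
It functions as the subject of "heard", so the gap sits immediately after word 6 ("confirmed").
Base order: A dean confirmed that the restorer heard that that chef admitted that a tenant testified.

6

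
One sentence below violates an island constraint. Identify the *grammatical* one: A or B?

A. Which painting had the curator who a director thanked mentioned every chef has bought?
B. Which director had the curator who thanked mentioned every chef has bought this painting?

In B, the wh-phrase is extracted from inside a complex-NP island (relative clause) (introduced by "who"), which blocks movement.
In A, the extraction path crosses only that-complement boundaries, which are transparent.
So A is grammatical.

A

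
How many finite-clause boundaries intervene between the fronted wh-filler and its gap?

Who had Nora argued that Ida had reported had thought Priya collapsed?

"who" is extracted from the subject of "thought".
Boundaries crossed, outermost first: [that], [Ø] — 2 in total.

2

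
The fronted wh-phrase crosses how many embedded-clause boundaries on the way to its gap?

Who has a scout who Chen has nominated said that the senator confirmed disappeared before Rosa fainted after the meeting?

"who" is extracted from the subject of "disappeared".
Boundaries crossed, outermost first: [that], [Ø] — 2 in total.

2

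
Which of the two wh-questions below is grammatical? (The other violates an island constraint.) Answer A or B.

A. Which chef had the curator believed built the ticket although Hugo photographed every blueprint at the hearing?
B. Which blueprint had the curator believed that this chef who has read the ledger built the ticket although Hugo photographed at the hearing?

In B, the wh-phrase is extracted from inside an adjunct island (introduced by "although"), which blocks movement.
In A, the extraction path crosses only that-complement boundaries, which are transparent.
So A is grammatical.

A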